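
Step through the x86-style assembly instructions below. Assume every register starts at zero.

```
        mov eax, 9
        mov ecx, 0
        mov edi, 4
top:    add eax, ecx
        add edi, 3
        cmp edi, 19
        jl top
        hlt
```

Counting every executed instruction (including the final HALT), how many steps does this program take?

24

after mov eax, 9: eax=9
after mov ecx, 0: ecx=0
after mov edi, 4: edi=4
after add eax, ecx: eax=9+0=9
after add edi, 3: edi=4+3=7
cmp edi, 19  (cmp 7,19)
jl top: taken
after add eax, ecx: eax=9+0=9
after add edi, 3: edi=7+3=10
cmp edi, 19  (cmp 10,19)
jl top: taken
after add eax, ecx: eax=9+0=9
after add edi, 3: edi=10+3=13
cmp edi, 19  (cmp 13,19)
jl top: taken
after add eax, ecx: eax=9+0=9
after add edi, 3: edi=13+3=16
cmp edi, 19  (cmp 16,19)
jl top: taken
after add eax, ecx: eax=9+0=9
after add edi, 3: edi=16+3=19
cmp edi, 19  (cmp 19,19)
jl top: not taken
halt.
Total executed instructions: 24.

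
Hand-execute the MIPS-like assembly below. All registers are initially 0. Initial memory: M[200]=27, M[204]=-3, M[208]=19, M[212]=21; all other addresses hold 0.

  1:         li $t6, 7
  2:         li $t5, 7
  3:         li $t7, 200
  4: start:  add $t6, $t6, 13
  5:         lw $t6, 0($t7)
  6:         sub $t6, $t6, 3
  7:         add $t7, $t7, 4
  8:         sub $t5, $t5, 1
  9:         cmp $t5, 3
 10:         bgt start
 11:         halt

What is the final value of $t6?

li $t6, 7 → $t6=7
li $t5, 7 → $t5=7
li $t7, 200 → $t7=200
add $t6, $t6, 13 → $t6=7+13=20
lw $t6, 0($t7) → $t6=M[200]=27
sub $t6, $t6, 3 → $t6=27-3=24
add $t7, $t7, 4 → $t7=200+4=204
sub $t5, $t5, 1 → $t5=7-1=6
cmp $t5, 3  (cmp 6,3)
bgt start: taken
add $t6, $t6, 13 → $t6=24+13=37
lw $t6, 0($t7) → $t6=M[204]=-3
sub $t6, $t6, 3 → $t6=(-3)-3=-6
add $t7, $t7, 4 → $t7=204+4=208
sub $t5, $t5, 1 → $t5=6-1=5
cmp $t5, 3  (cmp 5,3)
bgt start: taken
add $t6, $t6, 13 → $t6=(-6)+13=7
lw $t6, 0($t7) → $t6=M[208]=19
sub $t6, $t6, 3 → $t6=19-3=16
add $t7, $t7, 4 → $t7=208+4=212
sub $t5, $t5, 1 → $t5=5-1=4
cmp $t5, 3  (cmp 4,3)
bgt start: taken
add $t6, $t6, 13 → $t6=16+13=29
lw $t6, 0($t7) → $t6=M[212]=21
sub $t6, $t6, 3 → $t6=21-3=18
add $t7, $t7, 4 → $t7=212+4=216
sub $t5, $t5, 1 → $t5=4-1=3
cmp $t5, 3  (cmp 3,3)
bgt start: not taken
halt.

18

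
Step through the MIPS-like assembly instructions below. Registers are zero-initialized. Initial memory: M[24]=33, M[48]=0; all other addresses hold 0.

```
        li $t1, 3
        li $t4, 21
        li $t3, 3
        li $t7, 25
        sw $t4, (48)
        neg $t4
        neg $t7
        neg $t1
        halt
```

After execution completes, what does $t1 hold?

after li $t1, 3: $t1=3
after li $t4, 21: $t4=21
after li $t3, 3: $t3=3
after li $t7, 25: $t7=25
sw $t4, (48) → M[48]=21
after neg $t4: $t4=-(21)=-21
after neg $t7: $t7=-(25)=-25
after neg $t1: $t1=-(3)=-3
halt.

-3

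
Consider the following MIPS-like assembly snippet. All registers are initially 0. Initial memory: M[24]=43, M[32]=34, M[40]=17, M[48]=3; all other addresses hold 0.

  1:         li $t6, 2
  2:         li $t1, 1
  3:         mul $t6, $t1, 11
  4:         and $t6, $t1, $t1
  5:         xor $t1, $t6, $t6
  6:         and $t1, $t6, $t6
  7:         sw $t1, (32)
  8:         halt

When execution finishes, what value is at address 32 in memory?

$t6=2
$t1=1
$t6=1*11=11
$t6=1&1=1
$t1=1^1=0
$t1=1&1=1
sw $t1, (32) → M[32]=1
halt.

1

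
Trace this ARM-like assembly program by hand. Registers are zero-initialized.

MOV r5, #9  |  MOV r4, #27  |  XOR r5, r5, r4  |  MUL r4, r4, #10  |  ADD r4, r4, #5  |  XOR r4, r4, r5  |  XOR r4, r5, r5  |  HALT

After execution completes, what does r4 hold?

MOV r5, #9 → r5=9
MOV r4, #27 → r4=27
XOR r5, r5, r4 → r5=9^27=18
MUL r4, r4, #10 → r4=27*10=270
ADD r4, r4, #5 → r4=270+5=275
XOR r4, r4, r5 → r4=275^18=257
XOR r4, r5, r5 → r4=18^18=0
halt.

0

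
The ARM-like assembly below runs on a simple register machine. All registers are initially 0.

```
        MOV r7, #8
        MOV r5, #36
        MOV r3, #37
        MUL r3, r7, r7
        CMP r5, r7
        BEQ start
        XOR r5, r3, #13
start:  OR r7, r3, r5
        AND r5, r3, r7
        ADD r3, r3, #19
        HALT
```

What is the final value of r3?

83

after MOV r7, #8: r7=8
after MOV r5, #36: r5=36
after MOV r3, #37: r3=37
after MUL r3, r7, r7: r3=8*8=64
CMP r5, r7  (cmp 36,8)
BEQ start: not taken
after XOR r5, r3, #13: r5=64^13=77
after OR r7, r3, r5: r7=64|77=77
after AND r5, r3, r7: r5=64&77=64
after ADD r3, r3, #19: r3=64+19=83
halt.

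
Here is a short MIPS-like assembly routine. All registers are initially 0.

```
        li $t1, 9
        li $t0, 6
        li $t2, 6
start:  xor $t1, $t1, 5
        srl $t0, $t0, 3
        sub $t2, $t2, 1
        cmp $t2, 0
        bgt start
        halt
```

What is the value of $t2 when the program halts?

0

after li $t1, 9: $t1=9
after li $t0, 6: $t0=6
after li $t2, 6: $t2=6
after xor $t1, $t1, 5: $t1=9^5=12
after srl $t0, $t0, 3: $t0=6>>3=0
after sub $t2, $t2, 1: $t2=6-1=5
cmp $t2, 0  (cmp 5,0)
bgt start: taken
after xor $t1, $t1, 5: $t1=12^5=9
after srl $t0, $t0, 3: $t0=0>>3=0
after sub $t2, $t2, 1: $t2=5-1=4
cmp $t2, 0  (cmp 4,0)
bgt start: taken
after xor $t1, $t1, 5: $t1=9^5=12
after srl $t0, $t0, 3: $t0=0>>3=0
after sub $t2, $t2, 1: $t2=4-1=3
cmp $t2, 0  (cmp 3,0)
bgt start: taken
after xor $t1, $t1, 5: $t1=12^5=9
after srl $t0, $t0, 3: $t0=0>>3=0
after sub $t2, $t2, 1: $t2=3-1=2
cmp $t2, 0  (cmp 2,0)
bgt start: taken
after xor $t1, $t1, 5: $t1=9^5=12
after srl $t0, $t0, 3: $t0=0>>3=0
after sub $t2, $t2, 1: $t2=2-1=1
cmp $t2, 0  (cmp 1,0)
bgt start: taken
after xor $t1, $t1, 5: $t1=12^5=9
after srl $t0, $t0, 3: $t0=0>>3=0
after sub $t2, $t2, 1: $t2=1-1=0
cmp $t2, 0  (cmp 0,0)
bgt start: not taken
halt.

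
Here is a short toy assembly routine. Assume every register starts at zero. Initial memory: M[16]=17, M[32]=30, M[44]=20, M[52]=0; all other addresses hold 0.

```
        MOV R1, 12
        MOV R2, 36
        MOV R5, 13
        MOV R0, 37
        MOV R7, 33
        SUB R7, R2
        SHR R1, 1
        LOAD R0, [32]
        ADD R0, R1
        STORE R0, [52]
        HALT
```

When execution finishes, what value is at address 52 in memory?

R1=12
R2=36
R5=13
R0=37
R7=33
R7=33-36=-3
R1=12>>1=6
R0=M[32]=30
R0=30+6=36
STORE R0, [52] → M[52]=36
halt.

36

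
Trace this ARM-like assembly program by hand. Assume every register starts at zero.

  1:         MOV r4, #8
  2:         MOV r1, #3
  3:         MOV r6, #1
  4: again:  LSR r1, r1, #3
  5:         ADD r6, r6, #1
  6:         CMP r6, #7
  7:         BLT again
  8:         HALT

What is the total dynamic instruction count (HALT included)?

r4=8
r1=3
r6=1
r1=3>>3=0
r6=1+1=2
CMP r6, #7  (cmp 2,7)
BLT again: taken
r1=0>>3=0
r6=2+1=3
CMP r6, #7  (cmp 3,7)
BLT again: taken
r1=0>>3=0
r6=3+1=4
CMP r6, #7  (cmp 4,7)
BLT again: taken
r1=0>>3=0
r6=4+1=5
CMP r6, #7  (cmp 5,7)
BLT again: taken
r1=0>>3=0
r6=5+1=6
CMP r6, #7  (cmp 6,7)
BLT again: taken
r1=0>>3=0
r6=6+1=7
CMP r6, #7  (cmp 7,7)
BLT again: not taken
halt.
Total executed instructions: 28.

28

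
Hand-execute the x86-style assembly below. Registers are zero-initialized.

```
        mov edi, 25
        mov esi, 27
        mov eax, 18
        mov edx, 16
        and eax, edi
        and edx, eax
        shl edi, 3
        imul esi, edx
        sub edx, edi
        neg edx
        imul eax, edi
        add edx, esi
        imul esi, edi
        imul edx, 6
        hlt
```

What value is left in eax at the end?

3200

edi=25
esi=27
eax=18
edx=16
eax=18&25=16
edx=16&16=16
edi=25<<3=200
esi=27*16=432
edx=16-200=-184
edx=-(-184)=184
eax=16*200=3200
edx=184+432=616
esi=432*200=86400
edx=616*6=3696
halt.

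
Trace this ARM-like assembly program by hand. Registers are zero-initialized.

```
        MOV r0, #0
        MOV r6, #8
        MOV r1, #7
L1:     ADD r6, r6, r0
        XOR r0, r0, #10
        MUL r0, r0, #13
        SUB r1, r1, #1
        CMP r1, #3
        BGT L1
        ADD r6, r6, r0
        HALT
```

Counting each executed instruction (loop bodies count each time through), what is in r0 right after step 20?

22906

r0=0
r6=8
r1=7
r6=8+0=8
r0=0^10=10
r0=10*13=130
r1=7-1=6
CMP r1, #3  (cmp 6,3)
BGT L1: taken
r6=8+130=138
r0=130^10=136
r0=136*13=1768
r1=6-1=5
CMP r1, #3  (cmp 5,3)
BGT L1: taken
r6=138+1768=1906
r0=1768^10=1762
r0=1762*13=22906
r1=5-1=4
CMP r1, #3  (cmp 4,3)
After step 20: r0 = 22906.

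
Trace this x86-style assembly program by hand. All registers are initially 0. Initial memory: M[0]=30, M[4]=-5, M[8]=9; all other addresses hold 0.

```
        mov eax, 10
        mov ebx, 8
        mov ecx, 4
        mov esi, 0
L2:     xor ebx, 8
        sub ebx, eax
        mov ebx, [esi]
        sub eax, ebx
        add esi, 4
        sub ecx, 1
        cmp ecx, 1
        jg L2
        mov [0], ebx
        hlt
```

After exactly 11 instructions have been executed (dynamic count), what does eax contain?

mov eax, 10 → eax=10
mov ebx, 8 → ebx=8
mov ecx, 4 → ecx=4
mov esi, 0 → esi=0
xor ebx, 8 → ebx=8^8=0
sub ebx, eax → ebx=0-10=-10
mov ebx, [esi] → ebx=M[0]=30
sub eax, ebx → eax=10-30=-20
add esi, 4 → esi=0+4=4
sub ecx, 1 → ecx=4-1=3
cmp ecx, 1  (cmp 3,1)
After step 11: eax = -20.

-20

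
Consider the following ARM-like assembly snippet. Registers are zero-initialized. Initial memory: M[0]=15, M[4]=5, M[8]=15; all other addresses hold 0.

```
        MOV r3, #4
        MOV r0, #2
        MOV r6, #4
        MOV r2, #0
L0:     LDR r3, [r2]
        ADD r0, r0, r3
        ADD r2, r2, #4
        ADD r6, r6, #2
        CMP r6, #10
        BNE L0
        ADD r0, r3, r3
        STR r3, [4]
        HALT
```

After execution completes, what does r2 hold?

12

r3=4
r0=2
r6=4
r2=0
r3=M[0]=15
r0=2+15=17
r2=0+4=4
r6=4+2=6
CMP r6, #10  (cmp 6,10)
BNE L0: taken
r3=M[4]=5
r0=17+5=22
r2=4+4=8
r6=6+2=8
CMP r6, #10  (cmp 8,10)
BNE L0: taken
r3=M[8]=15
r0=22+15=37
r2=8+4=12
r6=8+2=10
CMP r6, #10  (cmp 10,10)
BNE L0: not taken
r0=15+15=30
STR r3, [4] → M[4]=15
halt.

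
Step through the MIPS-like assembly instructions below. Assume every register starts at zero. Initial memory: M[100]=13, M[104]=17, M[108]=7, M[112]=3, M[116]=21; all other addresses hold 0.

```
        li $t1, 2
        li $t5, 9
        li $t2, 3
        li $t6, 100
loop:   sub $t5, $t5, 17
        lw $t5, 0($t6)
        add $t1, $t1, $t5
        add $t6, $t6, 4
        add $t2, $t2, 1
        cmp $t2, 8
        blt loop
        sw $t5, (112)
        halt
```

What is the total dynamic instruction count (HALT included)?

$t1=2
$t5=9
$t2=3
$t6=100
$t5=9-17=-8
$t5=M[100]=13
$t1=2+13=15
$t6=100+4=104
$t2=3+1=4
cmp $t2, 8  (cmp 4,8)
blt loop: taken
$t5=13-17=-4
$t5=M[104]=17
$t1=15+17=32
$t6=104+4=108
$t2=4+1=5
cmp $t2, 8  (cmp 5,8)
blt loop: taken
$t5=17-17=0
$t5=M[108]=7
$t1=32+7=39
$t6=108+4=112
$t2=5+1=6
cmp $t2, 8  (cmp 6,8)
blt loop: taken
$t5=7-17=-10
$t5=M[112]=3
$t1=39+3=42
$t6=112+4=116
$t2=6+1=7
cmp $t2, 8  (cmp 7,8)
blt loop: taken
$t5=3-17=-14
$t5=M[116]=21
$t1=42+21=63
$t6=116+4=120
$t2=7+1=8
cmp $t2, 8  (cmp 8,8)
blt loop: not taken
sw $t5, (112) → M[112]=21
halt.
Total executed instructions: 41.

41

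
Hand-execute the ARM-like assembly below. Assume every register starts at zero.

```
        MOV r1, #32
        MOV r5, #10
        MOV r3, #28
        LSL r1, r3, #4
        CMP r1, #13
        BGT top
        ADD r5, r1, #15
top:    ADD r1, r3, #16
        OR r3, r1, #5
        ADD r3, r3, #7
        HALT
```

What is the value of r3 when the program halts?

after MOV r1, #32: r1=32
after MOV r5, #10: r5=10
after MOV r3, #28: r3=28
after LSL r1, r3, #4: r1=28<<4=448
CMP r1, #13  (cmp 448,13)
BGT top: taken
after ADD r1, r3, #16: r1=28+16=44
after OR r3, r1, #5: r3=44|5=45
after ADD r3, r3, #7: r3=45+7=52
halt.

52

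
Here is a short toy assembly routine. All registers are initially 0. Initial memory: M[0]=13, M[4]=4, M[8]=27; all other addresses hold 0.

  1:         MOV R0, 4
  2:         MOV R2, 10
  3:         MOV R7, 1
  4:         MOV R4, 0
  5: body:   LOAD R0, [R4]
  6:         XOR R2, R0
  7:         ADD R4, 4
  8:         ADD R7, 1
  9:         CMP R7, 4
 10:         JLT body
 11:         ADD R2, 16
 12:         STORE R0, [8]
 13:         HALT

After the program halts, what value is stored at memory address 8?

R0=4
R2=10
R7=1
R4=0
R0=M[0]=13
R2=10^13=7
R4=0+4=4
R7=1+1=2
CMP R7, 4  (cmp 2,4)
JLT body: taken
R0=M[4]=4
R2=7^4=3
R4=4+4=8
R7=2+1=3
CMP R7, 4  (cmp 3,4)
JLT body: taken
R0=M[8]=27
R2=3^27=24
R4=8+4=12
R7=3+1=4
CMP R7, 4  (cmp 4,4)
JLT body: not taken
R2=24+16=40
STORE R0, [8] → M[8]=27
halt.

27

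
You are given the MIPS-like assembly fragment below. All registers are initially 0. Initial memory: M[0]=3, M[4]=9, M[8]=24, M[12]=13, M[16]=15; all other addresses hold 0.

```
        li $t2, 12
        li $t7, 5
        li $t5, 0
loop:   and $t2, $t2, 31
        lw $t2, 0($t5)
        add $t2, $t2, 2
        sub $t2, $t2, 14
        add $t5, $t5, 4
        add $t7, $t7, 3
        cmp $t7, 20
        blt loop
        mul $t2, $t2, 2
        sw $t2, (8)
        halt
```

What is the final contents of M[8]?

6

li $t2, 12 → $t2=12
li $t7, 5 → $t7=5
li $t5, 0 → $t5=0
and $t2, $t2, 31 → $t2=12&31=12
lw $t2, 0($t5) → $t2=M[0]=3
add $t2, $t2, 2 → $t2=3+2=5
sub $t2, $t2, 14 → $t2=5-14=-9
add $t5, $t5, 4 → $t5=0+4=4
add $t7, $t7, 3 → $t7=5+3=8
cmp $t7, 20  (cmp 8,20)
blt loop: taken
and $t2, $t2, 31 → $t2=(-9)&31=23
lw $t2, 0($t5) → $t2=M[4]=9
add $t2, $t2, 2 → $t2=9+2=11
sub $t2, $t2, 14 → $t2=11-14=-3
add $t5, $t5, 4 → $t5=4+4=8
add $t7, $t7, 3 → $t7=8+3=11
cmp $t7, 20  (cmp 11,20)
blt loop: taken
and $t2, $t2, 31 → $t2=(-3)&31=29
lw $t2, 0($t5) → $t2=M[8]=24
add $t2, $t2, 2 → $t2=24+2=26
sub $t2, $t2, 14 → $t2=26-14=12
add $t5, $t5, 4 → $t5=8+4=12
add $t7, $t7, 3 → $t7=11+3=14
cmp $t7, 20  (cmp 14,20)
blt loop: taken
and $t2, $t2, 31 → $t2=12&31=12
lw $t2, 0($t5) → $t2=M[12]=13
add $t2, $t2, 2 → $t2=13+2=15
sub $t2, $t2, 14 → $t2=15-14=1
add $t5, $t5, 4 → $t5=12+4=16
add $t7, $t7, 3 → $t7=14+3=17
cmp $t7, 20  (cmp 17,20)
blt loop: taken
and $t2, $t2, 31 → $t2=1&31=1
lw $t2, 0($t5) → $t2=M[16]=15
add $t2, $t2, 2 → $t2=15+2=17
sub $t2, $t2, 14 → $t2=17-14=3
add $t5, $t5, 4 → $t5=16+4=20
add $t7, $t7, 3 → $t7=17+3=20
cmp $t7, 20  (cmp 20,20)
blt loop: not taken
mul $t2, $t2, 2 → $t2=3*2=6
sw $t2, (8) → M[8]=6
halt.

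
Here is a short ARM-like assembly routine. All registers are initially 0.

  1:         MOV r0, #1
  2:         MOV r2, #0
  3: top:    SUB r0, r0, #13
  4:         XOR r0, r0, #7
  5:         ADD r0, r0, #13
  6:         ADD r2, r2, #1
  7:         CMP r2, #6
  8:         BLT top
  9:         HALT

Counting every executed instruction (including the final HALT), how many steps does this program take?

after MOV r0, #1: r0=1
after MOV r2, #0: r2=0
after SUB r0, r0, #13: r0=1-13=-12
after XOR r0, r0, #7: r0=(-12)^7=-13
after ADD r0, r0, #13: r0=(-13)+13=0
after ADD r2, r2, #1: r2=0+1=1
CMP r2, #6  (cmp 1,6)
BLT top: taken
after SUB r0, r0, #13: r0=0-13=-13
after XOR r0, r0, #7: r0=(-13)^7=-12
after ADD r0, r0, #13: r0=(-12)+13=1
after ADD r2, r2, #1: r2=1+1=2
CMP r2, #6  (cmp 2,6)
BLT top: taken
after SUB r0, r0, #13: r0=1-13=-12
after XOR r0, r0, #7: r0=(-12)^7=-13
after ADD r0, r0, #13: r0=(-13)+13=0
after ADD r2, r2, #1: r2=2+1=3
CMP r2, #6  (cmp 3,6)
BLT top: taken
after SUB r0, r0, #13: r0=0-13=-13
after XOR r0, r0, #7: r0=(-13)^7=-12
after ADD r0, r0, #13: r0=(-12)+13=1
after ADD r2, r2, #1: r2=3+1=4
CMP r2, #6  (cmp 4,6)
BLT top: taken
after SUB r0, r0, #13: r0=1-13=-12
after XOR r0, r0, #7: r0=(-12)^7=-13
after ADD r0, r0, #13: r0=(-13)+13=0
after ADD r2, r2, #1: r2=4+1=5
CMP r2, #6  (cmp 5,6)
BLT top: taken
after SUB r0, r0, #13: r0=0-13=-13
after XOR r0, r0, #7: r0=(-13)^7=-12
after ADD r0, r0, #13: r0=(-12)+13=1
after ADD r2, r2, #1: r2=5+1=6
CMP r2, #6  (cmp 6,6)
BLT top: not taken
halt.
Total executed instructions: 39.

39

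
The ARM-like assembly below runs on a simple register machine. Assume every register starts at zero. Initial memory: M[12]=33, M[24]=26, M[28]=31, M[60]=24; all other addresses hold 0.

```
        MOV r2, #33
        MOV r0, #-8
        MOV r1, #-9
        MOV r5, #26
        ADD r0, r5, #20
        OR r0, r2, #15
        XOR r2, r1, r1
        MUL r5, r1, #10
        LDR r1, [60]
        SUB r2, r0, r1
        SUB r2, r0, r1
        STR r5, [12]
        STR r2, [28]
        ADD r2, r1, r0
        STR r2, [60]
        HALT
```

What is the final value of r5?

-90

MOV r2, #33 → r2=33
MOV r0, #-8 → r0=-8
MOV r1, #-9 → r1=-9
MOV r5, #26 → r5=26
ADD r0, r5, #20 → r0=26+20=46
OR r0, r2, #15 → r0=33|15=47
XOR r2, r1, r1 → r2=(-9)^(-9)=0
MUL r5, r1, #10 → r5=(-9)*10=-90
LDR r1, [60] → r1=M[60]=24
SUB r2, r0, r1 → r2=47-24=23
SUB r2, r0, r1 → r2=47-24=23
STR r5, [12] → M[12]=-90
STR r2, [28] → M[28]=23
ADD r2, r1, r0 → r2=24+47=71
STR r2, [60] → M[60]=71
halt.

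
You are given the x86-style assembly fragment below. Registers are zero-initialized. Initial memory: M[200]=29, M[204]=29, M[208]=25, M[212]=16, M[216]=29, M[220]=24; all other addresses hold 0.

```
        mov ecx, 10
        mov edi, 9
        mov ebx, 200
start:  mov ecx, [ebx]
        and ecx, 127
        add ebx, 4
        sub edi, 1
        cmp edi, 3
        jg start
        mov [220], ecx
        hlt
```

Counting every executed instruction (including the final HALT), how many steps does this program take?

41

mov ecx, 10 → ecx=10
mov edi, 9 → edi=9
mov ebx, 200 → ebx=200
mov ecx, [ebx] → ecx=M[200]=29
and ecx, 127 → ecx=29&127=29
add ebx, 4 → ebx=200+4=204
sub edi, 1 → edi=9-1=8
cmp edi, 3  (cmp 8,3)
jg start: taken
mov ecx, [ebx] → ecx=M[204]=29
and ecx, 127 → ecx=29&127=29
add ebx, 4 → ebx=204+4=208
sub edi, 1 → edi=8-1=7
cmp edi, 3  (cmp 7,3)
jg start: taken
mov ecx, [ebx] → ecx=M[208]=25
and ecx, 127 → ecx=25&127=25
add ebx, 4 → ebx=208+4=212
sub edi, 1 → edi=7-1=6
cmp edi, 3  (cmp 6,3)
jg start: taken
mov ecx, [ebx] → ecx=M[212]=16
and ecx, 127 → ecx=16&127=16
add ebx, 4 → ebx=212+4=216
sub edi, 1 → edi=6-1=5
cmp edi, 3  (cmp 5,3)
jg start: taken
mov ecx, [ebx] → ecx=M[216]=29
and ecx, 127 → ecx=29&127=29
add ebx, 4 → ebx=216+4=220
sub edi, 1 → edi=5-1=4
cmp edi, 3  (cmp 4,3)
jg start: taken
mov ecx, [ebx] → ecx=M[220]=24
and ecx, 127 → ecx=24&127=24
add ebx, 4 → ebx=220+4=224
sub edi, 1 → edi=4-1=3
cmp edi, 3  (cmp 3,3)
jg start: not taken
mov [220], ecx → M[220]=24
halt.
Total executed instructions: 41.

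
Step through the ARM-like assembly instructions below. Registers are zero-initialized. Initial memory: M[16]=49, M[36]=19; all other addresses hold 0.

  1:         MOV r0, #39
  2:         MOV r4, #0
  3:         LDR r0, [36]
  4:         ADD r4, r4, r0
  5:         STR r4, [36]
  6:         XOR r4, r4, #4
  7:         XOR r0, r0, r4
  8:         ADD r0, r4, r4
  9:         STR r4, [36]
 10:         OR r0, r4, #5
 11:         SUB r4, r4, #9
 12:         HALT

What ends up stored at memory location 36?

MOV r0, #39 → r0=39
MOV r4, #0 → r4=0
LDR r0, [36] → r0=M[36]=19
ADD r4, r4, r0 → r4=0+19=19
STR r4, [36] → M[36]=19
XOR r4, r4, #4 → r4=19^4=23
XOR r0, r0, r4 → r0=19^23=4
ADD r0, r4, r4 → r0=23+23=46
STR r4, [36] → M[36]=23
OR r0, r4, #5 → r0=23|5=23
SUB r4, r4, #9 → r4=23-9=14
halt.

23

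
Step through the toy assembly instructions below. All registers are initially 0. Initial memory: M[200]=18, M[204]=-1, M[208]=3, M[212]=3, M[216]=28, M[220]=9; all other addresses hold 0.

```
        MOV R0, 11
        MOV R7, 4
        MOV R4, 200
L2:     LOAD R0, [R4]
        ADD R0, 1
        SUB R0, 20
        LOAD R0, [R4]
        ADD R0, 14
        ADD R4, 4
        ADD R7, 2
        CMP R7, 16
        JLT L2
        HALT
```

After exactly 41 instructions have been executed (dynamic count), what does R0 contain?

R0=11
R7=4
R4=200
R0=M[200]=18
R0=18+1=19
R0=19-20=-1
R0=M[200]=18
R0=18+14=32
R4=200+4=204
R7=4+2=6
CMP R7, 16  (cmp 6,16)
JLT L2: taken
R0=M[204]=-1
R0=(-1)+1=0
R0=0-20=-20
R0=M[204]=-1
R0=(-1)+14=13
R4=204+4=208
R7=6+2=8
CMP R7, 16  (cmp 8,16)
JLT L2: taken
R0=M[208]=3
R0=3+1=4
R0=4-20=-16
R0=M[208]=3
R0=3+14=17
R4=208+4=212
R7=8+2=10
CMP R7, 16  (cmp 10,16)
JLT L2: taken
R0=M[212]=3
R0=3+1=4
R0=4-20=-16
R0=M[212]=3
R0=3+14=17
R4=212+4=216
R7=10+2=12
CMP R7, 16  (cmp 12,16)
JLT L2: taken
R0=M[216]=28
R0=28+1=29
After step 41: R0 = 29.

29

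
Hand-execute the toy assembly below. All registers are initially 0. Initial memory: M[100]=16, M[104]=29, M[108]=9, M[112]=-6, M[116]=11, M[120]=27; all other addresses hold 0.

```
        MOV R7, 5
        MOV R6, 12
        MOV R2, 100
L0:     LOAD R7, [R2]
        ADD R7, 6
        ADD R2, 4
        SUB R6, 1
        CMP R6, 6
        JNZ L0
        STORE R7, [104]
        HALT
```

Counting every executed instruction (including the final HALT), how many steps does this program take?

41

MOV R7, 5 → R7=5
MOV R6, 12 → R6=12
MOV R2, 100 → R2=100
LOAD R7, [R2] → R7=M[100]=16
ADD R7, 6 → R7=16+6=22
ADD R2, 4 → R2=100+4=104
SUB R6, 1 → R6=12-1=11
CMP R6, 6  (cmp 11,6)
JNZ L0: taken
LOAD R7, [R2] → R7=M[104]=29
ADD R7, 6 → R7=29+6=35
ADD R2, 4 → R2=104+4=108
SUB R6, 1 → R6=11-1=10
CMP R6, 6  (cmp 10,6)
JNZ L0: taken
LOAD R7, [R2] → R7=M[108]=9
ADD R7, 6 → R7=9+6=15
ADD R2, 4 → R2=108+4=112
SUB R6, 1 → R6=10-1=9
CMP R6, 6  (cmp 9,6)
JNZ L0: taken
LOAD R7, [R2] → R7=M[112]=-6
ADD R7, 6 → R7=(-6)+6=0
ADD R2, 4 → R2=112+4=116
SUB R6, 1 → R6=9-1=8
CMP R6, 6  (cmp 8,6)
JNZ L0: taken
LOAD R7, [R2] → R7=M[116]=11
ADD R7, 6 → R7=11+6=17
ADD R2, 4 → R2=116+4=120
SUB R6, 1 → R6=8-1=7
CMP R6, 6  (cmp 7,6)
JNZ L0: taken
LOAD R7, [R2] → R7=M[120]=27
ADD R7, 6 → R7=27+6=33
ADD R2, 4 → R2=120+4=124
SUB R6, 1 → R6=7-1=6
CMP R6, 6  (cmp 6,6)
JNZ L0: not taken
STORE R7, [104] → M[104]=33
halt.
Total executed instructions: 41.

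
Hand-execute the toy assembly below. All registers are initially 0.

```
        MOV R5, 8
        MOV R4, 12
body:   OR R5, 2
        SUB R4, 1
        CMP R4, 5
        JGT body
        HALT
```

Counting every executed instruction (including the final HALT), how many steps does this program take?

31

after MOV R5, 8: R5=8
after MOV R4, 12: R4=12
after OR R5, 2: R5=8|2=10
after SUB R4, 1: R4=12-1=11
CMP R4, 5  (cmp 11,5)
JGT body: taken
after OR R5, 2: R5=10|2=10
after SUB R4, 1: R4=11-1=10
CMP R4, 5  (cmp 10,5)
JGT body: taken
after OR R5, 2: R5=10|2=10
after SUB R4, 1: R4=10-1=9
CMP R4, 5  (cmp 9,5)
JGT body: taken
after OR R5, 2: R5=10|2=10
after SUB R4, 1: R4=9-1=8
CMP R4, 5  (cmp 8,5)
JGT body: taken
after OR R5, 2: R5=10|2=10
after SUB R4, 1: R4=8-1=7
CMP R4, 5  (cmp 7,5)
JGT body: taken
after OR R5, 2: R5=10|2=10
after SUB R4, 1: R4=7-1=6
CMP R4, 5  (cmp 6,5)
JGT body: taken
after OR R5, 2: R5=10|2=10
after SUB R4, 1: R4=6-1=5
CMP R4, 5  (cmp 5,5)
JGT body: not taken
halt.
Total executed instructions: 31.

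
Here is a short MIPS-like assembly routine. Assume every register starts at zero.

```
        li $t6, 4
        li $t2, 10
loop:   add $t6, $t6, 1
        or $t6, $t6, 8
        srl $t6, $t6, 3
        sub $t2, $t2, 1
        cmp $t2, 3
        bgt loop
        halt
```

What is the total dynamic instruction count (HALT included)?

$t6=4
$t2=10
$t6=4+1=5
$t6=5|8=13
$t6=13>>3=1
$t2=10-1=9
cmp $t2, 3  (cmp 9,3)
bgt loop: taken
$t6=1+1=2
$t6=2|8=10
$t6=10>>3=1
$t2=9-1=8
cmp $t2, 3  (cmp 8,3)
bgt loop: taken
$t6=1+1=2
$t6=2|8=10
$t6=10>>3=1
$t2=8-1=7
cmp $t2, 3  (cmp 7,3)
bgt loop: taken
$t6=1+1=2
$t6=2|8=10
$t6=10>>3=1
$t2=7-1=6
cmp $t2, 3  (cmp 6,3)
bgt loop: taken
$t6=1+1=2
$t6=2|8=10
$t6=10>>3=1
$t2=6-1=5
cmp $t2, 3  (cmp 5,3)
bgt loop: taken
$t6=1+1=2
$t6=2|8=10
$t6=10>>3=1
$t2=5-1=4
cmp $t2, 3  (cmp 4,3)
bgt loop: taken
$t6=1+1=2
$t6=2|8=10
$t6=10>>3=1
$t2=4-1=3
cmp $t2, 3  (cmp 3,3)
bgt loop: not taken
halt.
Total executed instructions: 45.

45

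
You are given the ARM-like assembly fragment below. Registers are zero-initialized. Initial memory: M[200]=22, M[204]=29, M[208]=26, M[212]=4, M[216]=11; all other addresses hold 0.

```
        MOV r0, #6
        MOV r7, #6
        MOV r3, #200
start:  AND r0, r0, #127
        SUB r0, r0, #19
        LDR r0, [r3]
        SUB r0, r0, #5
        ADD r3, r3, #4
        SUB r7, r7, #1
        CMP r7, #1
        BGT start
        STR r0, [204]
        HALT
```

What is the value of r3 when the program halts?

MOV r0, #6 → r0=6
MOV r7, #6 → r7=6
MOV r3, #200 → r3=200
AND r0, r0, #127 → r0=6&127=6
SUB r0, r0, #19 → r0=6-19=-13
LDR r0, [r3] → r0=M[200]=22
SUB r0, r0, #5 → r0=22-5=17
ADD r3, r3, #4 → r3=200+4=204
SUB r7, r7, #1 → r7=6-1=5
CMP r7, #1  (cmp 5,1)
BGT start: taken
AND r0, r0, #127 → r0=17&127=17
SUB r0, r0, #19 → r0=17-19=-2
LDR r0, [r3] → r0=M[204]=29
SUB r0, r0, #5 → r0=29-5=24
ADD r3, r3, #4 → r3=204+4=208
SUB r7, r7, #1 → r7=5-1=4
CMP r7, #1  (cmp 4,1)
BGT start: taken
AND r0, r0, #127 → r0=24&127=24
SUB r0, r0, #19 → r0=24-19=5
LDR r0, [r3] → r0=M[208]=26
SUB r0, r0, #5 → r0=26-5=21
ADD r3, r3, #4 → r3=208+4=212
SUB r7, r7, #1 → r7=4-1=3
CMP r7, #1  (cmp 3,1)
BGT start: taken
AND r0, r0, #127 → r0=21&127=21
SUB r0, r0, #19 → r0=21-19=2
LDR r0, [r3] → r0=M[212]=4
SUB r0, r0, #5 → r0=4-5=-1
ADD r3, r3, #4 → r3=212+4=216
SUB r7, r7, #1 → r7=3-1=2
CMP r7, #1  (cmp 2,1)
BGT start: taken
AND r0, r0, #127 → r0=(-1)&127=127
SUB r0, r0, #19 → r0=127-19=108
LDR r0, [r3] → r0=M[216]=11
SUB r0, r0, #5 → r0=11-5=6
ADD r3, r3, #4 → r3=216+4=220
SUB r7, r7, #1 → r7=2-1=1
CMP r7, #1  (cmp 1,1)
BGT start: not taken
STR r0, [204] → M[204]=6
halt.

220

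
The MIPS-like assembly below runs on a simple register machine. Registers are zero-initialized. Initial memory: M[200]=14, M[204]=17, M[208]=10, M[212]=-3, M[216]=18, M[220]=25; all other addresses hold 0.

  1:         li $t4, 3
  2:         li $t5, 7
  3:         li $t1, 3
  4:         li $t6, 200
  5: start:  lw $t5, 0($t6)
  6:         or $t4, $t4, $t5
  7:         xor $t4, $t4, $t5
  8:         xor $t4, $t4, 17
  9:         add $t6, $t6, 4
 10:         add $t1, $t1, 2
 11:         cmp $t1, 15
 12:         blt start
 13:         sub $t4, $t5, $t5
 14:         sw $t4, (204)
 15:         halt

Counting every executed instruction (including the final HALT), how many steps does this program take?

55

$t4=3
$t5=7
$t1=3
$t6=200
$t5=M[200]=14
$t4=3|14=15
$t4=15^14=1
$t4=1^17=16
$t6=200+4=204
$t1=3+2=5
cmp $t1, 15  (cmp 5,15)
blt start: taken
$t5=M[204]=17
$t4=16|17=17
$t4=17^17=0
$t4=0^17=17
$t6=204+4=208
$t1=5+2=7
cmp $t1, 15  (cmp 7,15)
blt start: taken
$t5=M[208]=10
$t4=17|10=27
$t4=27^10=17
$t4=17^17=0
$t6=208+4=212
$t1=7+2=9
cmp $t1, 15  (cmp 9,15)
blt start: taken
$t5=M[212]=-3
$t4=0|(-3)=-3
$t4=(-3)^(-3)=0
$t4=0^17=17
$t6=212+4=216
$t1=9+2=11
cmp $t1, 15  (cmp 11,15)
blt start: taken
$t5=M[216]=18
$t4=17|18=19
$t4=19^18=1
$t4=1^17=16
$t6=216+4=220
$t1=11+2=13
cmp $t1, 15  (cmp 13,15)
blt start: taken
$t5=M[220]=25
$t4=16|25=25
$t4=25^25=0
$t4=0^17=17
$t6=220+4=224
$t1=13+2=15
cmp $t1, 15  (cmp 15,15)
blt start: not taken
$t4=25-25=0
sw $t4, (204) → M[204]=0
halt.
Total executed instructions: 55.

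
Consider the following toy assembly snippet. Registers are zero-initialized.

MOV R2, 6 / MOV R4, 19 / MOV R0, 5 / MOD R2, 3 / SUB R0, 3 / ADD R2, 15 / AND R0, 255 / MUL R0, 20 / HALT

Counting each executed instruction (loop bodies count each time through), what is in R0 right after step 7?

after MOV R2, 6: R2=6
after MOV R4, 19: R4=19
after MOV R0, 5: R0=5
after MOD R2, 3: R2=6%3=0
after SUB R0, 3: R0=5-3=2
after ADD R2, 15: R2=0+15=15
after AND R0, 255: R0=2&255=2
After step 7: R0 = 2.

2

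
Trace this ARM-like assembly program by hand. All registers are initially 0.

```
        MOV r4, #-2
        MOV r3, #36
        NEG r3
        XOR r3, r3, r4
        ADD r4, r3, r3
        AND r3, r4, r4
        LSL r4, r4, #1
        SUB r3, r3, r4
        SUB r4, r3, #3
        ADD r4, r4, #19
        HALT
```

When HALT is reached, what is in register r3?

-68

after MOV r4, #-2: r4=-2
after MOV r3, #36: r3=36
after NEG r3: r3=-(36)=-36
after XOR r3, r3, r4: r3=(-36)^(-2)=34
after ADD r4, r3, r3: r4=34+34=68
after AND r3, r4, r4: r3=68&68=68
after LSL r4, r4, #1: r4=68<<1=136
after SUB r3, r3, r4: r3=68-136=-68
after SUB r4, r3, #3: r4=(-68)-3=-71
after ADD r4, r4, #19: r4=(-71)+19=-52
halt.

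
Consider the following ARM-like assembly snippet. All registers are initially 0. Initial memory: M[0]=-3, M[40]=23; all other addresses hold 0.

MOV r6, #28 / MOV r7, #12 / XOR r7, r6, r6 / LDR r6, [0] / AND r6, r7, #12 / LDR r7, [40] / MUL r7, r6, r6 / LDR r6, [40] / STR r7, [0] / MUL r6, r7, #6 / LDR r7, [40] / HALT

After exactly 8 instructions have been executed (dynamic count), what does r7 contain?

0

r6=28
r7=12
r7=28^28=0
r6=M[0]=-3
r6=0&12=0
r7=M[40]=23
r7=0*0=0
r6=M[40]=23
After step 8: r7 = 0.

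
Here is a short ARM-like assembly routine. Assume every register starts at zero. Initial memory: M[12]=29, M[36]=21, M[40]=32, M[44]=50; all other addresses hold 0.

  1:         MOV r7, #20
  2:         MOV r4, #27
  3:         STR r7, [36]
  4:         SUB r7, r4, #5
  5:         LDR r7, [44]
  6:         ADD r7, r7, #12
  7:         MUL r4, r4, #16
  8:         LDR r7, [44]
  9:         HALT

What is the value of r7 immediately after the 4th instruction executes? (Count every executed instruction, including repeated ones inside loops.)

MOV r7, #20 → r7=20
MOV r4, #27 → r4=27
STR r7, [36] → M[36]=20
SUB r7, r4, #5 → r7=27-5=22
After step 4: r7 = 22.

22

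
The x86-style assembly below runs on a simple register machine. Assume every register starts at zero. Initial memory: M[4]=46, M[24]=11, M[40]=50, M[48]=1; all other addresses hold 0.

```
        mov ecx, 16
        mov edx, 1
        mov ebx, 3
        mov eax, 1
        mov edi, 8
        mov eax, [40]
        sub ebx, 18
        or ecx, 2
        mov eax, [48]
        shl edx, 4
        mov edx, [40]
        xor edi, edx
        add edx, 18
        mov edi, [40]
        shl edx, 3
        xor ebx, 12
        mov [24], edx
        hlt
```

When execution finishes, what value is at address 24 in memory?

ecx=16
edx=1
ebx=3
eax=1
edi=8
eax=M[40]=50
ebx=3-18=-15
ecx=16|2=18
eax=M[48]=1
edx=1<<4=16
edx=M[40]=50
edi=8^50=58
edx=50+18=68
edi=M[40]=50
edx=68<<3=544
ebx=(-15)^12=-3
mov [24], edx → M[24]=544
halt.

544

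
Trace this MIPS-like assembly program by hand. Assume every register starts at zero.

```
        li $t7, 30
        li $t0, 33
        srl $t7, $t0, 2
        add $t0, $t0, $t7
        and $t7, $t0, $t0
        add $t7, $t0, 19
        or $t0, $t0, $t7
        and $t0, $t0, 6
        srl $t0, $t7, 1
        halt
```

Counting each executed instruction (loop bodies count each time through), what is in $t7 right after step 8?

60

after li $t7, 30: $t7=30
after li $t0, 33: $t0=33
after srl $t7, $t0, 2: $t7=33>>2=8
after add $t0, $t0, $t7: $t0=33+8=41
after and $t7, $t0, $t0: $t7=41&41=41
after add $t7, $t0, 19: $t7=41+19=60
after or $t0, $t0, $t7: $t0=41|60=61
after and $t0, $t0, 6: $t0=61&6=4
After step 8: $t7 = 60.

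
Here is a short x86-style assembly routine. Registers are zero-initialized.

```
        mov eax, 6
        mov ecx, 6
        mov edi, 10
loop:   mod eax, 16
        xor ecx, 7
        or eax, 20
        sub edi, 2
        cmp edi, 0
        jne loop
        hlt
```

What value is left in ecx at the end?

1

eax=6
ecx=6
edi=10
eax=6%16=6
ecx=6^7=1
eax=6|20=22
edi=10-2=8
cmp edi, 0  (cmp 8,0)
jne loop: taken
eax=22%16=6
ecx=1^7=6
eax=6|20=22
edi=8-2=6
cmp edi, 0  (cmp 6,0)
jne loop: taken
eax=22%16=6
ecx=6^7=1
eax=6|20=22
edi=6-2=4
cmp edi, 0  (cmp 4,0)
jne loop: taken
eax=22%16=6
ecx=1^7=6
eax=6|20=22
edi=4-2=2
cmp edi, 0  (cmp 2,0)
jne loop: taken
eax=22%16=6
ecx=6^7=1
eax=6|20=22
edi=2-2=0
cmp edi, 0  (cmp 0,0)
jne loop: not taken
halt.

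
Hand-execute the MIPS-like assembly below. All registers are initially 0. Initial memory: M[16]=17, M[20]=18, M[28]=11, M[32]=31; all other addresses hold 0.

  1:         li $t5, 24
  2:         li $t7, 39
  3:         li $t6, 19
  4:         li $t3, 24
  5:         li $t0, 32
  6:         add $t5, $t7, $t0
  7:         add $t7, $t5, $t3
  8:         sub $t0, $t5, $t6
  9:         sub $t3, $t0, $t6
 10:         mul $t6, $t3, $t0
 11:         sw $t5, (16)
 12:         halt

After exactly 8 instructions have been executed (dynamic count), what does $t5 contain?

71

li $t5, 24 → $t5=24
li $t7, 39 → $t7=39
li $t6, 19 → $t6=19
li $t3, 24 → $t3=24
li $t0, 32 → $t0=32
add $t5, $t7, $t0 → $t5=39+32=71
add $t7, $t5, $t3 → $t7=71+24=95
sub $t0, $t5, $t6 → $t0=71-19=52
After step 8: $t5 = 71.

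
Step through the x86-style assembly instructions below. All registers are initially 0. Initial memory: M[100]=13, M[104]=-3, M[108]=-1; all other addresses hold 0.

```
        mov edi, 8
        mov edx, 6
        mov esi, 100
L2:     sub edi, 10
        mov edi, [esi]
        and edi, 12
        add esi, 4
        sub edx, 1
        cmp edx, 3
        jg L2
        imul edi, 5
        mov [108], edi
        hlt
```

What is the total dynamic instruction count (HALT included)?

edi=8
edx=6
esi=100
edi=8-10=-2
edi=M[100]=13
edi=13&12=12
esi=100+4=104
edx=6-1=5
cmp edx, 3  (cmp 5,3)
jg L2: taken
edi=12-10=2
edi=M[104]=-3
edi=(-3)&12=12
esi=104+4=108
edx=5-1=4
cmp edx, 3  (cmp 4,3)
jg L2: taken
edi=12-10=2
edi=M[108]=-1
edi=(-1)&12=12
esi=108+4=112
edx=4-1=3
cmp edx, 3  (cmp 3,3)
jg L2: not taken
edi=12*5=60
mov [108], edi → M[108]=60
halt.
Total executed instructions: 27.

27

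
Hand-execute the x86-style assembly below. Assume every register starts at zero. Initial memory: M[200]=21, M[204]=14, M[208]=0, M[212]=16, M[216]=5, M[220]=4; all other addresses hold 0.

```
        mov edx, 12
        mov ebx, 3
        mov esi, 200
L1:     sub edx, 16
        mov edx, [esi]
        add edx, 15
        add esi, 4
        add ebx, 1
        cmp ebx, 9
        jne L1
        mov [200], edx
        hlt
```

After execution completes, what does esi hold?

edx=12
ebx=3
esi=200
edx=12-16=-4
edx=M[200]=21
edx=21+15=36
esi=200+4=204
ebx=3+1=4
cmp ebx, 9  (cmp 4,9)
jne L1: taken
edx=36-16=20
edx=M[204]=14
edx=14+15=29
esi=204+4=208
ebx=4+1=5
cmp ebx, 9  (cmp 5,9)
jne L1: taken
edx=29-16=13
edx=M[208]=0
edx=0+15=15
esi=208+4=212
ebx=5+1=6
cmp ebx, 9  (cmp 6,9)
jne L1: taken
edx=15-16=-1
edx=M[212]=16
edx=16+15=31
esi=212+4=216
ebx=6+1=7
cmp ebx, 9  (cmp 7,9)
jne L1: taken
edx=31-16=15
edx=M[216]=5
edx=5+15=20
esi=216+4=220
ebx=7+1=8
cmp ebx, 9  (cmp 8,9)
jne L1: taken
edx=20-16=4
edx=M[220]=4
edx=4+15=19
esi=220+4=224
ebx=8+1=9
cmp ebx, 9  (cmp 9,9)
jne L1: not taken
mov [200], edx → M[200]=19
halt.

224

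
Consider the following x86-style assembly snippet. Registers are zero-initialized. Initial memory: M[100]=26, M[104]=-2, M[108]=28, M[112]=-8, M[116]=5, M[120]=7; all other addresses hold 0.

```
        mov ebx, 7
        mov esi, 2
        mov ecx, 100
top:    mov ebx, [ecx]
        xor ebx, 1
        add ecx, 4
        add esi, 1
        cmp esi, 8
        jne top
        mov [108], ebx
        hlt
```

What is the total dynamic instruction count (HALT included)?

mov ebx, 7 → ebx=7
mov esi, 2 → esi=2
mov ecx, 100 → ecx=100
mov ebx, [ecx] → ebx=M[100]=26
xor ebx, 1 → ebx=26^1=27
add ecx, 4 → ecx=100+4=104
add esi, 1 → esi=2+1=3
cmp esi, 8  (cmp 3,8)
jne top: taken
mov ebx, [ecx] → ebx=M[104]=-2
xor ebx, 1 → ebx=(-2)^1=-1
add ecx, 4 → ecx=104+4=108
add esi, 1 → esi=3+1=4
cmp esi, 8  (cmp 4,8)
jne top: taken
mov ebx, [ecx] → ebx=M[108]=28
xor ebx, 1 → ebx=28^1=29
add ecx, 4 → ecx=108+4=112
add esi, 1 → esi=4+1=5
cmp esi, 8  (cmp 5,8)
jne top: taken
mov ebx, [ecx] → ebx=M[112]=-8
xor ebx, 1 → ebx=(-8)^1=-7
add ecx, 4 → ecx=112+4=116
add esi, 1 → esi=5+1=6
cmp esi, 8  (cmp 6,8)
jne top: taken
mov ebx, [ecx] → ebx=M[116]=5
xor ebx, 1 → ebx=5^1=4
add ecx, 4 → ecx=116+4=120
add esi, 1 → esi=6+1=7
cmp esi, 8  (cmp 7,8)
jne top: taken
mov ebx, [ecx] → ebx=M[120]=7
xor ebx, 1 → ebx=7^1=6
add ecx, 4 → ecx=120+4=124
add esi, 1 → esi=7+1=8
cmp esi, 8  (cmp 8,8)
jne top: not taken
mov [108], ebx → M[108]=6
halt.
Total executed instructions: 41.

41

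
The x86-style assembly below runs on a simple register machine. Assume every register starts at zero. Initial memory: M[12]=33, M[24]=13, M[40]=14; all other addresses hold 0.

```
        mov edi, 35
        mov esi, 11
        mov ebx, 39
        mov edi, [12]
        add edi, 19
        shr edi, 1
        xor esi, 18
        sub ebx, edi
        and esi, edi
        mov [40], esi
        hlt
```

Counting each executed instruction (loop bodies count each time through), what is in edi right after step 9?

edi=35
esi=11
ebx=39
edi=M[12]=33
edi=33+19=52
edi=52>>1=26
esi=11^18=25
ebx=39-26=13
esi=25&26=24
After step 9: edi = 26.

26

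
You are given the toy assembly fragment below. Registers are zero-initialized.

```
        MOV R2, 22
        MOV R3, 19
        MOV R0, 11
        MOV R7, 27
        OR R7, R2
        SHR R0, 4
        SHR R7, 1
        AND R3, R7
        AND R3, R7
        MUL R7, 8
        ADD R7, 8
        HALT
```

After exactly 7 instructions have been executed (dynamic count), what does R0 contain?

0

MOV R2, 22 → R2=22
MOV R3, 19 → R3=19
MOV R0, 11 → R0=11
MOV R7, 27 → R7=27
OR R7, R2 → R7=27|22=31
SHR R0, 4 → R0=11>>4=0
SHR R7, 1 → R7=31>>1=15
After step 7: R0 = 0.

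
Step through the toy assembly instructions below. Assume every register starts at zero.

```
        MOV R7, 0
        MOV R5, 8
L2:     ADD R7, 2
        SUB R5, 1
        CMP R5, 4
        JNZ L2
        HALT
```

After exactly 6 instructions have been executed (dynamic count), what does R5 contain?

MOV R7, 0 → R7=0
MOV R5, 8 → R5=8
ADD R7, 2 → R7=0+2=2
SUB R5, 1 → R5=8-1=7
CMP R5, 4  (cmp 7,4)
JNZ L2: taken
After step 6: R5 = 7.

7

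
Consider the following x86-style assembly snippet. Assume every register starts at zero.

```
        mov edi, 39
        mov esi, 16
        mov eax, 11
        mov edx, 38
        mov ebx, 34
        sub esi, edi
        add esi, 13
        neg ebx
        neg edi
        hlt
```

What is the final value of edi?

-39

after mov edi, 39: edi=39
after mov esi, 16: esi=16
after mov eax, 11: eax=11
after mov edx, 38: edx=38
after mov ebx, 34: ebx=34
after sub esi, edi: esi=16-39=-23
after add esi, 13: esi=(-23)+13=-10
after neg ebx: ebx=-(34)=-34
after neg edi: edi=-(39)=-39
halt.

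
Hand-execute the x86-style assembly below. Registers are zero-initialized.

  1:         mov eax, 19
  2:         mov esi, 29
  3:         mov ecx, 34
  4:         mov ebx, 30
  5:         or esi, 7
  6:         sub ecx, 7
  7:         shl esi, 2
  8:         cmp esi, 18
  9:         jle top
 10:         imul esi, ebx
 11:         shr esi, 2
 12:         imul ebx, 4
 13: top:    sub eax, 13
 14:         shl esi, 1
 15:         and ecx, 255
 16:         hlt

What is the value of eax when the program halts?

6

after mov eax, 19: eax=19
after mov esi, 29: esi=29
after mov ecx, 34: ecx=34
after mov ebx, 30: ebx=30
after or esi, 7: esi=29|7=31
after sub ecx, 7: ecx=34-7=27
after shl esi, 2: esi=31<<2=124
cmp esi, 18  (cmp 124,18)
jle top: not taken
after imul esi, ebx: esi=124*30=3720
after shr esi, 2: esi=3720>>2=930
after imul ebx, 4: ebx=30*4=120
after sub eax, 13: eax=19-13=6
after shl esi, 1: esi=930<<1=1860
after and ecx, 255: ecx=27&255=27
halt.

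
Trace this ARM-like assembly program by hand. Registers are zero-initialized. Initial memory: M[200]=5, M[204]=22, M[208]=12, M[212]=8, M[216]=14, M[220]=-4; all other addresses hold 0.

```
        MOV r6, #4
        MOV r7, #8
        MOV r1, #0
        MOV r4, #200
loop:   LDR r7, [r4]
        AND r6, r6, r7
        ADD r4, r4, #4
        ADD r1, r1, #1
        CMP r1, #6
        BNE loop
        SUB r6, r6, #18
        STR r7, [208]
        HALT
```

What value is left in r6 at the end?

-18

r6=4
r7=8
r1=0
r4=200
r7=M[200]=5
r6=4&5=4
r4=200+4=204
r1=0+1=1
CMP r1, #6  (cmp 1,6)
BNE loop: taken
r7=M[204]=22
r6=4&22=4
r4=204+4=208
r1=1+1=2
CMP r1, #6  (cmp 2,6)
BNE loop: taken
r7=M[208]=12
r6=4&12=4
r4=208+4=212
r1=2+1=3
CMP r1, #6  (cmp 3,6)
BNE loop: taken
r7=M[212]=8
r6=4&8=0
r4=212+4=216
r1=3+1=4
CMP r1, #6  (cmp 4,6)
BNE loop: taken
r7=M[216]=14
r6=0&14=0
r4=216+4=220
r1=4+1=5
CMP r1, #6  (cmp 5,6)
BNE loop: taken
r7=M[220]=-4
r6=0&(-4)=0
r4=220+4=224
r1=5+1=6
CMP r1, #6  (cmp 6,6)
BNE loop: not taken
r6=0-18=-18
STR r7, [208] → M[208]=-4
halt.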